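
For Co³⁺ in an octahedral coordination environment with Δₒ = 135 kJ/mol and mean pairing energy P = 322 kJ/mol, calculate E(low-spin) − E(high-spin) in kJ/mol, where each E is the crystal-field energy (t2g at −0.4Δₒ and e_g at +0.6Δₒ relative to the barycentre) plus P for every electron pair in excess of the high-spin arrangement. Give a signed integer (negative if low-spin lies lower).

374

Group 9 minus oxidation state +3 gives a d⁶ configuration for Co³⁺.
In the high-spin limit (t2g^4 e_g^2) the orbital term is -0.4Δₒ = -54 kJ/mol, with no excess pairing.
Low-spin: t2g^6 e_g^0, orbital CFSE = -2.4Δₒ = -324 kJ/mol; plus 2 excess pairs × P = +644 kJ/mol; total 320 kJ/mol.
The difference is 320 − (-54) = 374 kJ/mol, so high-spin lies lower.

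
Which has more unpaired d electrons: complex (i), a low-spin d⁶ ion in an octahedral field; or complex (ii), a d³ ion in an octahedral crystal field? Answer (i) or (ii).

(i): t₂g⁶ eg⁰ → 0 unpaired.
(ii): For octahedral d³ the high- and low-spin configurations coincide; t2g^3 e_g^0 → 3 unpaired.
So (ii) has more unpaired electrons.

(ii)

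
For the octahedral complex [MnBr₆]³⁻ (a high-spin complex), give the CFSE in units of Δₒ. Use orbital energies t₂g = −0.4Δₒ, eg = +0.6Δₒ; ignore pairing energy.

Each Br⁻ contributes -1; 6 × (-1) = -6. With overall charge -3, Mn is in the +3 oxidation state.
Group 7 minus oxidation state +3 gives a d⁴ configuration for Mn³⁺.
Configuration: t₂g³ eg¹.
CFSE = 3(-0.4Δₒ) + 1(0.6Δₒ) = -1.2Δₒ + 0.6Δₒ = -0.6Δₒ.

-0.6 Δₒ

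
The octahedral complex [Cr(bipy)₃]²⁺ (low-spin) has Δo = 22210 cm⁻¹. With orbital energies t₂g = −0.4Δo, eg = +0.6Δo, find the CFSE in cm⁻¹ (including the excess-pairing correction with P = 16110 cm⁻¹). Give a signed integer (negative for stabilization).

bipy is neutral, so the +2 overall charge sits on Cr: oxidation state +2.
Cr is in group 6, so Cr²⁺ is d⁴ (6 − 2 = 4).
Configuration: t₂g⁴ eg⁰.
CFSE(orbital) = 4×(-0.4Δo) + 0×(0.6Δo) = -1.6Δo; with Δo = 22210 cm⁻¹ that is -35536 cm⁻¹.
Relative to high-spin t₂g³ eg¹ (0 paired), the low-spin configuration has 1 additional pair, contributing +1 × 16110 = +16110 cm⁻¹.
Overall CFSE = -35536 + 16110 = -19426 cm⁻¹.

-19426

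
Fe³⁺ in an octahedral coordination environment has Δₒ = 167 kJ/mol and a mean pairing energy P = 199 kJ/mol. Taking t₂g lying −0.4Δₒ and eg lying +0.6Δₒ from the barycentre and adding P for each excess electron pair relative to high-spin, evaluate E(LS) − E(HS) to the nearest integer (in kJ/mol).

64

Fe³⁺: group 8, so d-count = 8 − 3 = 5.
High-spin d⁵ fills as t₂g³ eg² with CFSE 3(−0.4) + 2(+0.6) = 0.0Δₒ = 0 kJ/mol.
For low-spin the configuration is t₂g⁵ eg⁰: orbital energy -2.0 × 167 = -334 kJ/mol, and 2 additional pairs relative to high-spin add 398 kJ/mol, giving 64 kJ/mol.
E(LS) − E(HS) = 64 − (0) = 64 kJ/mol.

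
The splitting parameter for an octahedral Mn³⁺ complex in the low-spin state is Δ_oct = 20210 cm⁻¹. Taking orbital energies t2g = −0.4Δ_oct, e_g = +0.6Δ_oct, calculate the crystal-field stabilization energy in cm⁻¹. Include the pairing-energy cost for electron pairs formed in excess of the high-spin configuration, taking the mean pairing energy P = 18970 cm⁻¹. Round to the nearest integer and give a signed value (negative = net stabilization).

Mn sits in group 7; removing 3 electrons leaves Mn³⁺ with 7 − 3 = 4 d electrons.
Electron filling gives t2g^4 e_g^0.
CFSE(orbital) = 4×(-0.4Δ_oct) + 0×(0.6Δ_oct) = -1.6Δ_oct; with Δ_oct = 20210 cm⁻¹ that is -32336 cm⁻¹.
Relative to high-spin t2g^3 e_g^1 (0 paired), the low-spin configuration has 1 additional pair, contributing +1 × 18970 = +18970 cm⁻¹.
Net CFSE = -32336 + 18970 = -13366 cm⁻¹.

-13366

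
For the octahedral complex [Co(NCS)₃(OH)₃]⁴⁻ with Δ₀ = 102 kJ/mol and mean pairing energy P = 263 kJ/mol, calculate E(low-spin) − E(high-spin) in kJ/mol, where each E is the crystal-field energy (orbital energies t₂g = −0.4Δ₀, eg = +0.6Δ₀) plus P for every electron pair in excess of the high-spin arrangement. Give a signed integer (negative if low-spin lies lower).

161

Ligand charges: 3×(-1) from NCS⁻ and 3×(-1) from OH⁻ sum to -6; with overall charge -4, Co is +2.
Group 9 minus oxidation state +2 gives a d⁷ configuration for Co²⁺.
High-spin d⁷ fills as t₂g⁵ eg² with CFSE 5(−0.4) + 2(+0.6) = -0.8Δ₀ = -82 kJ/mol.
Low-spin t₂g⁶ eg¹ gives -1.8Δ₀ = -184 kJ/mol, but forming 1 extra pair costs 1P = 263 kJ/mol, so E(LS) = -184 + 263 = 79 kJ/mol.
The difference is 79 − (-82) = 161 kJ/mol, so high-spin lies lower.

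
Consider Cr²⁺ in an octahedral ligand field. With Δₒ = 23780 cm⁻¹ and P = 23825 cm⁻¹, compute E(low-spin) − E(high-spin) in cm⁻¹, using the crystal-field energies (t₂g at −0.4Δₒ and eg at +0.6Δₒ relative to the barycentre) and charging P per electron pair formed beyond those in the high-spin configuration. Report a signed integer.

45

Cr is in group 6, so Cr²⁺ is d⁴ (6 − 2 = 4).
In the high-spin limit (t₂g³ eg¹) the orbital term is -0.6Δₒ = -14268 cm⁻¹, with no excess pairing.
Low-spin t₂g⁴ eg⁰ gives -1.6Δₒ = -38048 cm⁻¹, but forming 1 extra pair costs 1P = 23825 cm⁻¹, so E(LS) = -38048 + 23825 = -14223 cm⁻¹.
E(LS) − E(HS) = -14223 − (-14268) = 45 cm⁻¹.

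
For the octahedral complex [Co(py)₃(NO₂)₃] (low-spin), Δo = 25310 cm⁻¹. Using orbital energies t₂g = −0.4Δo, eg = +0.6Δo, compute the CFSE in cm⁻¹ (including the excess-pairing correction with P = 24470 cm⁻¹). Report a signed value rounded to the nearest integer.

-11804

Ligand charges: 3×(+0) from py and 3×(-1) from NO₂⁻ sum to -3; with overall charge +0, Co is +3.
Co is in group 9, so Co³⁺ is d⁶ (9 − 3 = 6).
The d⁶ electrons fill as t₂g⁶ eg⁰.
Orbital CFSE = 6(-0.4) + 0(0.6) = -2.4Δo = -2.4 × 25310 = -60744 cm⁻¹.
Pairing penalty: 3 pairs vs 1 in the high-spin reference → 2 extra × P = 48940 cm⁻¹.
Net CFSE = -60744 + 48940 = -11804 cm⁻¹.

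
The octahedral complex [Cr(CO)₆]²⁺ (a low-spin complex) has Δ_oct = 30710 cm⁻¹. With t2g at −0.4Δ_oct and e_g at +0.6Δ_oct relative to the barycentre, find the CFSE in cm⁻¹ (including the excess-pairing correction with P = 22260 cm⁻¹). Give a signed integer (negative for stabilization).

CO is neutral, so the +2 overall charge sits on Cr: oxidation state +2.
Cr²⁺: group 6, so d-count = 6 − 2 = 4.
Electron filling gives t2g^4 e_g^0.
Orbital CFSE = 4(-0.4) + 0(0.6) = -1.6Δ_oct = -1.6 × 30710 = -49136 cm⁻¹.
High-spin d⁴ would be t2g^3 e_g^1 with 0 pairs; low-spin has 1, so 1 excess pair costs +1P = +22260 cm⁻¹.
Overall CFSE = -49136 + 22260 = -26876 cm⁻¹.

-26876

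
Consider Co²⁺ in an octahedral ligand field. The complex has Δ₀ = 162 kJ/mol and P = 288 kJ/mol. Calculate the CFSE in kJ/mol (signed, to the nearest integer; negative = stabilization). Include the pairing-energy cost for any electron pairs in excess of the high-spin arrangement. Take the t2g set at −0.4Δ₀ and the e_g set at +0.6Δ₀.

Co sits in group 9; removing 2 electrons leaves Co²⁺ with 9 − 2 = 7 d electrons.
Here Δ₀ < P (162 < 288), so the high-spin state is favoured.
That gives t2g^5 e_g^2.
Orbital CFSE = -0.8Δ₀ = -0.8 × 162 = -130 kJ/mol.
High-spin has no excess pairs, so no pairing correction applies.

-130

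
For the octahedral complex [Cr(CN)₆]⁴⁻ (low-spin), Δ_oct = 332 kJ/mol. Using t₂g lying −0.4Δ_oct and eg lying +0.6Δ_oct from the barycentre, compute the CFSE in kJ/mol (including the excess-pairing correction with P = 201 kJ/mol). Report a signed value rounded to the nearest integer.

-330

Each CN⁻ contributes -1; 6 × (-1) = -6. With overall charge -4, Cr is in the +2 oxidation state.
Cr²⁺: group 6, so d-count = 6 − 2 = 4.
Configuration: t₂g⁴ eg⁰.
CFSE(orbital) = 4×(-0.4Δ_oct) + 0×(0.6Δ_oct) = -1.6Δ_oct; with Δ_oct = 332 kJ/mol that is -531 kJ/mol.
Pairing penalty: 1 pair vs 0 in the high-spin reference → 1 extra × P = 201 kJ/mol.
Combining: -531 + 201 = -330 kJ/mol.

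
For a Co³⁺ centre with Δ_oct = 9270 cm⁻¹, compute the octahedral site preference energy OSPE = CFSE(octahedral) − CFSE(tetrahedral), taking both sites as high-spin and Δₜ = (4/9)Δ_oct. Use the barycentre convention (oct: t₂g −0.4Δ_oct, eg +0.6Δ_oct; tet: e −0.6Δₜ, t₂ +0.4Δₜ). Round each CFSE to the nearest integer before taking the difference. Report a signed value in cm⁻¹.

Co is in group 9, so Co³⁺ is d⁶ (9 − 3 = 6).
Octahedral high-spin t₂g⁴ eg²: CFSE = -0.4 × 9270 = -3708 cm⁻¹.
Tetrahedral e³ t₂³ gives -0.6Δₜ = -0.6 × (4/9) × 9270 = -2472 cm⁻¹.
Subtracting, OSPE = -3708 − (-2472) = -1236 cm⁻¹.

-1236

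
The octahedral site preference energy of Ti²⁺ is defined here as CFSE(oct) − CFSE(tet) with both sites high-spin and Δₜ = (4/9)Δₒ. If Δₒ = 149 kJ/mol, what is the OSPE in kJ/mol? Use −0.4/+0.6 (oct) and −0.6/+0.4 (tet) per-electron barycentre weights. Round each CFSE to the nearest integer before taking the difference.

Ti²⁺: group 4, so d-count = 4 − 2 = 2.
Octahedral high-spin t2g^2 e_g^0: CFSE = -0.8 × 149 = -119 kJ/mol.
Tetrahedral: e^2 t2^0, CFSE = 2(−0.6) + 0(+0.4) = -1.2Δₜ = -1.2 × (4/9) × 149 = -79 kJ/mol.
OSPE = CFSE(oct) − CFSE(tet) = -119 − (-79) = -40 kJ/mol.

-40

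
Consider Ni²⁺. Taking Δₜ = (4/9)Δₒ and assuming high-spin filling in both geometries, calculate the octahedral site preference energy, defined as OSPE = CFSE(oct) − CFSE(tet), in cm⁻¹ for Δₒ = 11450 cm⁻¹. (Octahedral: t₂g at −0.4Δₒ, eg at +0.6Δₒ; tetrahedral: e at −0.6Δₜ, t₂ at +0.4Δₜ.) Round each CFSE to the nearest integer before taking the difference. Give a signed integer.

-9669

Ni sits in group 10; removing 2 electrons leaves Ni²⁺ with 10 − 2 = 8 d electrons.
In an octahedral site d⁸ (HS) is t2g^6 e_g^2, giving CFSE(oct) = -1.2Δₒ = -13740 cm⁻¹.
Tetrahedral e^4 t2^4 gives -0.8Δₜ = -0.8 × (4/9) × 11450 = -4071 cm⁻¹.
OSPE = CFSE(oct) − CFSE(tet) = -13740 − (-4071) = -9669 cm⁻¹.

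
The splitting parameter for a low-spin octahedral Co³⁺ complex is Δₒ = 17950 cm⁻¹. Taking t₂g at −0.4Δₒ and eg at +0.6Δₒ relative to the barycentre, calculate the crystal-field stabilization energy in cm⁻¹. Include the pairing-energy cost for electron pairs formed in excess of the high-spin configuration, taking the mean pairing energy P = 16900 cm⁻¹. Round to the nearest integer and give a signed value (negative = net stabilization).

-9280

Co is in group 9, so Co³⁺ is d⁶ (9 − 3 = 6).
Electron filling gives t₂g⁶ eg⁰.
Orbital CFSE = 6(-0.4) + 0(0.6) = -2.4Δₒ = -2.4 × 17950 = -43080 cm⁻¹.
High-spin d⁶ would be t₂g⁴ eg² with 1 pair; low-spin has 3, so 2 excess pairs cost +2P = +33800 cm⁻¹.
Net CFSE = -43080 + 33800 = -9280 cm⁻¹.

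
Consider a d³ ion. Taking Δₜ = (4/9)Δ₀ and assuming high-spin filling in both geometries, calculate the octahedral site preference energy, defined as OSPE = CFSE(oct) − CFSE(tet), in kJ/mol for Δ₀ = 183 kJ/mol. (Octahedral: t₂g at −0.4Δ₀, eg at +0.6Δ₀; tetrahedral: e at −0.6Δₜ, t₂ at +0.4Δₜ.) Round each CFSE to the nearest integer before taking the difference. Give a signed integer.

-155

Octahedral (high-spin): t₂g³ eg⁰, CFSE = 3(−0.4) + 0(+0.6) = -1.2Δ₀ = -1.2 × 183 = -220 kJ/mol.
Tetrahedral: e² t₂¹, CFSE = 2(−0.6) + 1(+0.4) = -0.8Δₜ = -0.8 × (4/9) × 183 = -65 kJ/mol.
Subtracting, OSPE = -220 − (-65) = -155 kJ/mol.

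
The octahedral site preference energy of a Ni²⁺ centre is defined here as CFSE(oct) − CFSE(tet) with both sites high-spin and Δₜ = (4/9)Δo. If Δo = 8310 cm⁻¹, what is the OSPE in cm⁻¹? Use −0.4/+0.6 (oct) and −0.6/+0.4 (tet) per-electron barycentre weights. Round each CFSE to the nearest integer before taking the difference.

-7017

Ni is in group 10, so Ni²⁺ is d⁸ (10 − 2 = 8).
In an octahedral site d⁸ (HS) is t₂g⁶ eg², giving CFSE(oct) = -1.2Δo = -9972 cm⁻¹.
In a tetrahedral site the filling is e⁴ t₂⁴: CFSE(tet) = -0.8Δₜ = -0.8 × (4/9)(8310) = -2955 cm⁻¹.
OSPE = CFSE(oct) − CFSE(tet) = -9972 − (-2955) = -7017 cm⁻¹.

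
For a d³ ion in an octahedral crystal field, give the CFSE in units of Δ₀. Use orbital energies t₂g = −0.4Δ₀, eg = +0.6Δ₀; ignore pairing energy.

For octahedral d³ the high- and low-spin configurations coincide.
Configuration: t₂g³ eg⁰.
CFSE = 3(-0.4Δ₀) + 0(0.6Δ₀) = -1.2Δ₀ + 0.0Δ₀ = -1.2Δ₀.

-1.2 Δ₀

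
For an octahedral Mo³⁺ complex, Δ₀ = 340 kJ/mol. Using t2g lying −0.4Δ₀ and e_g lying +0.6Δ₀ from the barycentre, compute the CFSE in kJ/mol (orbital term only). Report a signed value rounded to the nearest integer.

-408

Mo³⁺: group 6, so d-count = 6 − 3 = 3.
For octahedral d³ the high- and low-spin configurations coincide.
Electron filling gives t2g^3 e_g^0.
Orbital CFSE = 3(-0.4) + 0(0.6) = -1.2Δ₀ = -1.2 × 340 = -408 kJ/mol.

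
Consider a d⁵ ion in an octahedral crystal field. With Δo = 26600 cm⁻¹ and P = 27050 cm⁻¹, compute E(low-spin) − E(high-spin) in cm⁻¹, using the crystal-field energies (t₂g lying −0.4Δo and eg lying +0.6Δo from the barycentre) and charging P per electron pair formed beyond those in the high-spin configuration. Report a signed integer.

High-spin d⁵ fills as t₂g³ eg² with CFSE 3(−0.4) + 2(+0.6) = 0.0Δo = 0 cm⁻¹.
Low-spin: t₂g⁵ eg⁰, orbital CFSE = -2.0Δo = -53200 cm⁻¹; plus 2 excess pairs × P = +54100 cm⁻¹; total 900 cm⁻¹.
E(LS) − E(HS) = 900 − (0) = 900 cm⁻¹.

900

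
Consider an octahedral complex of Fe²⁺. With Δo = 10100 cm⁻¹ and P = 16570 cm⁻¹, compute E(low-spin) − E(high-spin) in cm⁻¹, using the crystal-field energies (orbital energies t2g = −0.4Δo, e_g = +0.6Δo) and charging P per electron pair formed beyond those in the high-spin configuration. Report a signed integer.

12940

Fe²⁺: group 8, so d-count = 8 − 2 = 6.
High-spin d⁶ fills as t2g^4 e_g^2 with CFSE 4(−0.4) + 2(+0.6) = -0.4Δo = -4040 cm⁻¹.
Low-spin: t2g^6 e_g^0, orbital CFSE = -2.4Δo = -24240 cm⁻¹; plus 2 excess pairs × P = +33140 cm⁻¹; total 8900 cm⁻¹.
E(LS) − E(HS) = 8900 − (-4040) = 12940 cm⁻¹.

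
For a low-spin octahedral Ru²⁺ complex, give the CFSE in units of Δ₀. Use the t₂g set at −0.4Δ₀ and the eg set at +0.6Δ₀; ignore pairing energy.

-2.4 Δ₀

Ru is in group 8, so Ru²⁺ is d⁶ (8 − 2 = 6).
Configuration: t₂g⁶ eg⁰.
CFSE = 6(-0.4Δ₀) + 0(0.6Δ₀) = -2.4Δ₀ + 0.0Δ₀ = -2.4Δ₀.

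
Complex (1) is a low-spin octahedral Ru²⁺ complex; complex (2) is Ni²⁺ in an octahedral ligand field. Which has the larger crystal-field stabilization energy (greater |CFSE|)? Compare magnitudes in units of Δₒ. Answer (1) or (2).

(1): Ru²⁺: group 8, so d-count = 8 − 2 = 6; t₂g⁶ eg⁰, CFSE = -2.4Δₒ.
(2): Ni sits in group 10; removing 2 electrons leaves Ni²⁺ with 10 − 2 = 8 d electrons; For octahedral d⁸ the high- and low-spin configurations coincide; t2g^6 e_g^2, CFSE = -1.2Δₒ.
So (1) has the larger |CFSE|.

(1)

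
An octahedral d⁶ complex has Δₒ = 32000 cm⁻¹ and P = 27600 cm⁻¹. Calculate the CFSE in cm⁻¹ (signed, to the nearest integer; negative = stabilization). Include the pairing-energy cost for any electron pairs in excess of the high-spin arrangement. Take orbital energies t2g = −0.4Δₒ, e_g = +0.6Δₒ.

With Δₒ > P the complex is low-spin.
Filling d⁶ accordingly: t2g^6 e_g^0.
Orbital CFSE = -2.4Δₒ = -2.4 × 32000 = -76800 cm⁻¹.
Excess pairs vs high-spin: 3 − 1 = 2; pairing cost = +55200 cm⁻¹.
Net CFSE = -76800 + 55200 = -21600 cm⁻¹.

-21600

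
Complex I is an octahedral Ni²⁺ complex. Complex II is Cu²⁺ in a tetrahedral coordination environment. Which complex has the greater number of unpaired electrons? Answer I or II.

I: Ni is in group 10, so Ni²⁺ is d⁸ (10 − 2 = 8); t₂g⁶ eg² → 2 unpaired.
II: Cu²⁺: group 11, so d-count = 11 − 2 = 9; With tetrahedral geometry the complex is necessarily high-spin; e^4 t2^5 → 1 unpaired.
So I has more unpaired electrons.

I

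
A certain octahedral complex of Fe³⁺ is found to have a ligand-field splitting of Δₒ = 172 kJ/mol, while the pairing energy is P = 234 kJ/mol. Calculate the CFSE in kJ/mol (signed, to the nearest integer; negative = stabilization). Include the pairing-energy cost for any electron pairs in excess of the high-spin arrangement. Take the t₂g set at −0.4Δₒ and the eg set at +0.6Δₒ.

0

Group 8 minus oxidation state +3 gives a d⁵ configuration for Fe³⁺.
Δₒ < P, so pairing is avoided: the ground state is high-spin.
Configuration: t₂g³ eg².
Orbital CFSE = 0.0Δₒ = 0.0 × 172 = 0 kJ/mol.
High-spin has no excess pairs, so no pairing correction applies.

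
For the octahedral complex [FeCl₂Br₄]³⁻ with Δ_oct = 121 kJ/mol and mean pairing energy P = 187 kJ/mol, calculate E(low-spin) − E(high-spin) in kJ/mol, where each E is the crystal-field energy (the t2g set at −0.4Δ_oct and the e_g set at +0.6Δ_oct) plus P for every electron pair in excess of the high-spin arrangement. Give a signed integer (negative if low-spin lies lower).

132

Ligand charges: 2×(-1) from Cl⁻ and 4×(-1) from Br⁻ sum to -6; with overall charge -3, Fe is +3.
Group 8 minus oxidation state +3 gives a d⁵ configuration for Fe³⁺.
In the high-spin limit (t2g^3 e_g^2) the orbital term is 0.0Δ_oct = 0 kJ/mol, with no excess pairing.
Low-spin t2g^5 e_g^0 gives -2.0Δ_oct = -242 kJ/mol, but forming 2 extra pairs costs 2P = 374 kJ/mol, so E(LS) = -242 + 374 = 132 kJ/mol.
E(LS) − E(HS) = 132 − (0) = 132 kJ/mol.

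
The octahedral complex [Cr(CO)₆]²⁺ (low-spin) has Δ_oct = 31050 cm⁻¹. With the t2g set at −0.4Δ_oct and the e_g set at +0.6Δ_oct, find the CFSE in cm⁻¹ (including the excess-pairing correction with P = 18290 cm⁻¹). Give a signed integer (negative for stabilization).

-31390

CO is neutral, so the +2 overall charge sits on Cr: oxidation state +2.
Cr²⁺: group 6, so d-count = 6 − 2 = 4.
Electron filling gives t2g^4 e_g^0.
The orbital stabilization is -1.6Δ_oct = -1.6 × 31050 = -49680 cm⁻¹.
High-spin d⁴ would be t2g^3 e_g^1 with 0 pairs; low-spin has 1, so 1 excess pair costs +1P = +18290 cm⁻¹.
Net CFSE = -49680 + 18290 = -31390 cm⁻¹.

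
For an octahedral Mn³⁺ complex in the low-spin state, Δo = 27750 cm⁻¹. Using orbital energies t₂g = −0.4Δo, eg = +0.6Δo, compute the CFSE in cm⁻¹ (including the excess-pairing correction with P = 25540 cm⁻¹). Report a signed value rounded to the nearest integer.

-18860

Mn sits in group 7; removing 3 electrons leaves Mn³⁺ with 7 − 3 = 4 d electrons.
The d⁴ electrons fill as t₂g⁴ eg⁰.
Orbital CFSE = 4(-0.4) + 0(0.6) = -1.6Δo = -1.6 × 27750 = -44400 cm⁻¹.
Relative to high-spin t₂g³ eg¹ (0 paired), the low-spin configuration has 1 additional pair, contributing +1 × 25540 = +25540 cm⁻¹.
Overall CFSE = -44400 + 25540 = -18860 cm⁻¹.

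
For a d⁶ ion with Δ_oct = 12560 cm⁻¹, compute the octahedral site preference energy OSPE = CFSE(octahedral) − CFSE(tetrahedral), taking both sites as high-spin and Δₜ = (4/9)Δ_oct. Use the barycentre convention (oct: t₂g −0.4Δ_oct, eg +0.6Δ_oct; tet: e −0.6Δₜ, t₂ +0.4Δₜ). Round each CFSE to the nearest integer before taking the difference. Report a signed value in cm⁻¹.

Octahedral (high-spin): t₂g⁴ eg², CFSE = 4(−0.4) + 2(+0.6) = -0.4Δ_oct = -0.4 × 12560 = -5024 cm⁻¹.
In a tetrahedral site the filling is e³ t₂³: CFSE(tet) = -0.6Δₜ = -0.6 × (4/9)(12560) = -3349 cm⁻¹.
Subtracting, OSPE = -5024 − (-3349) = -1675 cm⁻¹.

-1675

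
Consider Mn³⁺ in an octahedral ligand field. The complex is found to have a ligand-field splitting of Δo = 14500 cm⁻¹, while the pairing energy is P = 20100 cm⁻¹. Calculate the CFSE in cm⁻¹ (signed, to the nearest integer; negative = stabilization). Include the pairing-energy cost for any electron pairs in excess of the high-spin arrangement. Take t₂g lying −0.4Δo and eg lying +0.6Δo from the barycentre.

Mn³⁺: group 7, so d-count = 7 − 3 = 4.
Here Δo < P (14500 < 20100), so the high-spin state is favoured.
Filling d⁴ accordingly: t₂g³ eg¹.
Orbital CFSE = -0.6Δo = -0.6 × 14500 = -8700 cm⁻¹.
High-spin has no excess pairs, so no pairing correction applies.

-8700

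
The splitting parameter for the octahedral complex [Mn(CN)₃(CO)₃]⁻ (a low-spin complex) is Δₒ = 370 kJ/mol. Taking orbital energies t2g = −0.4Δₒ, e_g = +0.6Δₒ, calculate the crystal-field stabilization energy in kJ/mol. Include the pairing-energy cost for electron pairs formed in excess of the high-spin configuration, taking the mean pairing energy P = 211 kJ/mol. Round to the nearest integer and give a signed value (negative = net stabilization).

Ligand charges: 3×(-1) from CN⁻ and 3×(+0) from CO sum to -3; with overall charge -1, Mn is +2.
Mn sits in group 7; removing 2 electrons leaves Mn²⁺ with 7 − 2 = 5 d electrons.
Electron filling gives t2g^5 e_g^0.
Orbital CFSE = 5(-0.4) + 0(0.6) = -2.0Δₒ = -2.0 × 370 = -740 kJ/mol.
Relative to high-spin t2g^3 e_g^2 (0 paired), the low-spin configuration has 2 additional pairs, contributing +2 × 211 = +422 kJ/mol.
Net CFSE = -740 + 422 = -318 kJ/mol.

-318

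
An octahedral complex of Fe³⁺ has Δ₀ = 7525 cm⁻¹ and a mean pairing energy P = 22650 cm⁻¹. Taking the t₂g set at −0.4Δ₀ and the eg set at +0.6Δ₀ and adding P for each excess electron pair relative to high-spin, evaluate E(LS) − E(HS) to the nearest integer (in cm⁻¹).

Group 8 minus oxidation state +3 gives a d⁵ configuration for Fe³⁺.
High-spin: t₂g³ eg², CFSE = 0.0Δ₀ = 0 cm⁻¹.
For low-spin the configuration is t₂g⁵ eg⁰: orbital energy -2.0 × 7525 = -15050 cm⁻¹, and 2 additional pairs relative to high-spin add 45300 cm⁻¹, giving 30250 cm⁻¹.
E(LS) − E(HS) = 30250 − (0) = 30250 cm⁻¹.

30250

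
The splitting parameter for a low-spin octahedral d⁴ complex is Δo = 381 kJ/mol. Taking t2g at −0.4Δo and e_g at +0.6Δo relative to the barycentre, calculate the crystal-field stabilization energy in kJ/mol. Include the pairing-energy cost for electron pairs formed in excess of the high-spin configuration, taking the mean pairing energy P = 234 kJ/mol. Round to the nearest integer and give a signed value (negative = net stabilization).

-376

The d⁴ electrons fill as t2g^4 e_g^0.
Orbital CFSE = 4(-0.4) + 0(0.6) = -1.6Δo = -1.6 × 381 = -610 kJ/mol.
Relative to high-spin t2g^3 e_g^1 (0 paired), the low-spin configuration has 1 additional pair, contributing +1 × 234 = +234 kJ/mol.
Combining: -610 + 234 = -376 kJ/mol.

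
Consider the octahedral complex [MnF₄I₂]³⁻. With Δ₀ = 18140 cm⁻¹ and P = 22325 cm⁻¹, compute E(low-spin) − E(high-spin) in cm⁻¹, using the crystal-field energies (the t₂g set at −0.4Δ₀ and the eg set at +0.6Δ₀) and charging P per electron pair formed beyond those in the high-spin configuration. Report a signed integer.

4185

Ligand charges: 4×(-1) from F⁻ and 2×(-1) from I⁻ sum to -6; with overall charge -3, Mn is +3.
Mn is in group 7, so Mn³⁺ is d⁴ (7 − 3 = 4).
High-spin: t₂g³ eg¹, CFSE = -0.6Δ₀ = -10884 cm⁻¹.
For low-spin the configuration is t₂g⁴ eg⁰: orbital energy -1.6 × 18140 = -29024 cm⁻¹, and 1 additional pair relative to high-spin adds 22325 cm⁻¹, giving -6699 cm⁻¹.
E(LS) − E(HS) = -6699 − (-10884) = 4185 cm⁻¹.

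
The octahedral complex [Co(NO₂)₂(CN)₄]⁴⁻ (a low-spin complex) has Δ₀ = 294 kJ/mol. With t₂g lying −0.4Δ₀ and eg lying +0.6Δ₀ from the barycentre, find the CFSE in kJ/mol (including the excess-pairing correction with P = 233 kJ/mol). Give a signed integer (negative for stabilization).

-296

Ligand charges: 2×(-1) from NO₂⁻ and 4×(-1) from CN⁻ sum to -6; with overall charge -4, Co is +2.
Co sits in group 9; removing 2 electrons leaves Co²⁺ with 9 − 2 = 7 d electrons.
Electron filling gives t₂g⁶ eg¹.
CFSE(orbital) = 6×(-0.4Δ₀) + 1×(0.6Δ₀) = -1.8Δ₀; with Δ₀ = 294 kJ/mol that is -529 kJ/mol.
Pairing penalty: 3 pairs vs 2 in the high-spin reference → 1 extra × P = 233 kJ/mol.
Net CFSE = -529 + 233 = -296 kJ/mol.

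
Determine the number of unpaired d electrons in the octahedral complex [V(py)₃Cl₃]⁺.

Ligand charges: 3×(+0) from py and 3×(-1) from Cl⁻ sum to -3; with overall charge +1, V is +4.
V is in group 5, so V⁴⁺ is d¹ (5 − 4 = 1).
Configuration: t2g^1 e_g^0, giving 1 unpaired electron.

1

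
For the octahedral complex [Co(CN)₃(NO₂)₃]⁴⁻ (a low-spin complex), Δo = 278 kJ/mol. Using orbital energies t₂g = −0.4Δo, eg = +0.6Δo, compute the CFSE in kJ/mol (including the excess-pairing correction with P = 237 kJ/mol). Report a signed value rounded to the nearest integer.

-263

Ligand charges: 3×(-1) from CN⁻ and 3×(-1) from NO₂⁻ sum to -6; with overall charge -4, Co is +2.
Co is in group 9, so Co²⁺ is d⁷ (9 − 2 = 7).
The d⁷ electrons fill as t₂g⁶ eg¹.
CFSE(orbital) = 6×(-0.4Δo) + 1×(0.6Δo) = -1.8Δo; with Δo = 278 kJ/mol that is -500 kJ/mol.
Relative to high-spin t₂g⁵ eg² (2 paired), the low-spin configuration has 1 additional pair, contributing +1 × 237 = +237 kJ/mol.
Combining: -500 + 237 = -263 kJ/mol.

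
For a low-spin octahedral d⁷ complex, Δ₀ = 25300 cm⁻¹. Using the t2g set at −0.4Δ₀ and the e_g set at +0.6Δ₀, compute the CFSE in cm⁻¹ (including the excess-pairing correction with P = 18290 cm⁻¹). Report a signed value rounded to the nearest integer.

-27250

Configuration: t2g^6 e_g^1.
The orbital stabilization is -1.8Δ₀ = -1.8 × 25300 = -45540 cm⁻¹.
High-spin d⁷ would be t2g^5 e_g^2 with 2 pairs; low-spin has 3, so 1 excess pair costs +1P = +18290 cm⁻¹.
Combining: -45540 + 18290 = -27250 cm⁻¹.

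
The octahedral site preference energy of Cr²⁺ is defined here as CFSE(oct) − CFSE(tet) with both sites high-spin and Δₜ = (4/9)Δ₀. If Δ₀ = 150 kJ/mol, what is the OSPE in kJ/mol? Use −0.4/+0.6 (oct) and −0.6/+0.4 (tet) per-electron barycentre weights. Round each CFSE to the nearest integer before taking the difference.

-63

Cr²⁺: group 6, so d-count = 6 − 2 = 4.
Octahedral (high-spin): t₂g³ eg¹, CFSE = 3(−0.4) + 1(+0.6) = -0.6Δ₀ = -0.6 × 150 = -90 kJ/mol.
In a tetrahedral site the filling is e² t₂²: CFSE(tet) = -0.4Δₜ = -0.4 × (4/9)(150) = -27 kJ/mol.
OSPE = -90 − (-27) = -63 kJ/mol.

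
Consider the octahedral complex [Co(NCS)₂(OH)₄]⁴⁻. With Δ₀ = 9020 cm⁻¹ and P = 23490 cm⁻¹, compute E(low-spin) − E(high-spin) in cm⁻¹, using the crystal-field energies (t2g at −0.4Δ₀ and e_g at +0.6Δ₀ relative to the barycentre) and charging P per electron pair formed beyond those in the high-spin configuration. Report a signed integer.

14470

Ligand charges: 2×(-1) from NCS⁻ and 4×(-1) from OH⁻ sum to -6; with overall charge -4, Co is +2.
Co sits in group 9; removing 2 electrons leaves Co²⁺ with 9 − 2 = 7 d electrons.
High-spin d⁷ fills as t2g^5 e_g^2 with CFSE 5(−0.4) + 2(+0.6) = -0.8Δ₀ = -7216 cm⁻¹.
Low-spin t2g^6 e_g^1 gives -1.8Δ₀ = -16236 cm⁻¹, but forming 1 extra pair costs 1P = 23490 cm⁻¹, so E(LS) = -16236 + 23490 = 7254 cm⁻¹.
The difference is 7254 − (-7216) = 14470 cm⁻¹, so high-spin lies lower.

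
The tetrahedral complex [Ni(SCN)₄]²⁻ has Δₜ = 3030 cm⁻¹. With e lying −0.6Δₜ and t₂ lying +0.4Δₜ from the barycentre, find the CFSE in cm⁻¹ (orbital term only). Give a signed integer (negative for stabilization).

-2424

Each SCN⁻ contributes -1; 4 × (-1) = -4. With overall charge -2, Ni is in the +2 oxidation state.
Ni²⁺: group 10, so d-count = 10 − 2 = 8.
Tetrahedral splitting is small, so the complex is high-spin.
The d⁸ electrons fill as e⁴ t₂⁴.
Orbital CFSE = 4(-0.6) + 4(0.4) = -0.8Δₜ = -0.8 × 3030 = -2424 cm⁻¹.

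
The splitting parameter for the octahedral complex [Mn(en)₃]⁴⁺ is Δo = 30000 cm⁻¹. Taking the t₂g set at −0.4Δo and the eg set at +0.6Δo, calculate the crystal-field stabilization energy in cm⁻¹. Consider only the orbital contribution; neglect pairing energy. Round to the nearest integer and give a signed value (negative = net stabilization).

en is neutral, so the +4 overall charge sits on Mn: oxidation state +4.
Mn⁴⁺: group 7, so d-count = 7 − 4 = 3.
The d³ electrons fill as t₂g³ eg⁰.
CFSE(orbital) = 3×(-0.4Δo) + 0×(0.6Δo) = -1.2Δo; with Δo = 30000 cm⁻¹ that is -36000 cm⁻¹.

-36000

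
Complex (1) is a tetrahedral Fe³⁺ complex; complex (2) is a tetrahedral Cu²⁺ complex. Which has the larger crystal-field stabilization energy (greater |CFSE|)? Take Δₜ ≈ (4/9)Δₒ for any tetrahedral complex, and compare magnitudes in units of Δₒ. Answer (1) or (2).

(1): Fe sits in group 8; removing 3 electrons leaves Fe³⁺ with 8 − 3 = 5 d electrons; With tetrahedral geometry the complex is necessarily high-spin; e² t₂³, CFSE = 0.0Δₜ ≈ 0.00Δₒ.
(2): Cu sits in group 11; removing 2 electrons leaves Cu²⁺ with 11 − 2 = 9 d electrons; With tetrahedral geometry the complex is necessarily high-spin; e⁴ t₂⁵, CFSE = -0.4Δₜ ≈ -0.18Δₒ.
So (2) has the larger |CFSE|.

(2)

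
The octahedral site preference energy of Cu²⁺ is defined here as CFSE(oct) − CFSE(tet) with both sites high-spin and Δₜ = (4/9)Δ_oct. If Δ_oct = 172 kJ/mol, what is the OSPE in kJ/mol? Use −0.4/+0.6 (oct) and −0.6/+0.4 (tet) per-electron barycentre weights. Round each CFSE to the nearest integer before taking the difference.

-72

Cu sits in group 11; removing 2 electrons leaves Cu²⁺ with 11 − 2 = 9 d electrons.
Octahedral high-spin t₂g⁶ eg³: CFSE = -0.6 × 172 = -103 kJ/mol.
In a tetrahedral site the filling is e⁴ t₂⁵: CFSE(tet) = -0.4Δₜ = -0.4 × (4/9)(172) = -31 kJ/mol.
OSPE = -103 − (-31) = -72 kJ/mol.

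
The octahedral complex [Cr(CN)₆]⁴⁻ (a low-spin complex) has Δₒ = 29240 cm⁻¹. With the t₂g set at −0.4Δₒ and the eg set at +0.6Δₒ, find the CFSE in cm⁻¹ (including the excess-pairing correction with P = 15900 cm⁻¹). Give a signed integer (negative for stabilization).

-30884

Each CN⁻ contributes -1; 6 × (-1) = -6. With overall charge -4, Cr is in the +2 oxidation state.
Cr sits in group 6; removing 2 electrons leaves Cr²⁺ with 6 − 2 = 4 d electrons.
Configuration: t₂g⁴ eg⁰.
The orbital stabilization is -1.6Δₒ = -1.6 × 29240 = -46784 cm⁻¹.
Relative to high-spin t₂g³ eg¹ (0 paired), the low-spin configuration has 1 additional pair, contributing +1 × 15900 = +15900 cm⁻¹.
Net CFSE = -46784 + 15900 = -30884 cm⁻¹.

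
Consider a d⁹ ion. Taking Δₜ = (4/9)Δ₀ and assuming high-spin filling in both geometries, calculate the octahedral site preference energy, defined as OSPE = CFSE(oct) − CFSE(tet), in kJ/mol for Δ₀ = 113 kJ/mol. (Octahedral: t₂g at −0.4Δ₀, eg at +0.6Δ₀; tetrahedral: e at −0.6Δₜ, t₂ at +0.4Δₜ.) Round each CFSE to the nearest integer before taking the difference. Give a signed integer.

-48

Octahedral high-spin t₂g⁶ eg³: CFSE = -0.6 × 113 = -68 kJ/mol.
Tetrahedral: e⁴ t₂⁵, CFSE = 4(−0.6) + 5(+0.4) = -0.4Δₜ = -0.4 × (4/9) × 113 = -20 kJ/mol.
OSPE = CFSE(oct) − CFSE(tet) = -68 − (-20) = -48 kJ/mol.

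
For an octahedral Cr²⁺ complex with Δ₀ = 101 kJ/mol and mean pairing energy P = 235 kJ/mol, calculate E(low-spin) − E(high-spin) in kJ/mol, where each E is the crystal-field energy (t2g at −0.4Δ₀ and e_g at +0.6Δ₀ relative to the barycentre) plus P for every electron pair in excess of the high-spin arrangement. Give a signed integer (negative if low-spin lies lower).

Group 6 minus oxidation state +2 gives a d⁴ configuration for Cr²⁺.
In the high-spin limit (t2g^3 e_g^1) the orbital term is -0.6Δ₀ = -61 kJ/mol, with no excess pairing.
Low-spin: t2g^4 e_g^0, orbital CFSE = -1.6Δ₀ = -162 kJ/mol; plus 1 excess pair × P = +235 kJ/mol; total 73 kJ/mol.
The difference is 73 − (-61) = 134 kJ/mol, so high-spin lies lower.

134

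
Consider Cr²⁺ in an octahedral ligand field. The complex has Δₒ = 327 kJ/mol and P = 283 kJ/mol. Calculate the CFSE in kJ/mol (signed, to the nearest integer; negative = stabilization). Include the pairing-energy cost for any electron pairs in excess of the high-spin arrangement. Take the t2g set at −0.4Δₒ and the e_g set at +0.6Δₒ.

Group 6 minus oxidation state +2 gives a d⁴ configuration for Cr²⁺.
Since Δₒ = 327 kJ/mol > P = 283 kJ/mol, the complex adopts the low-spin configuration.
Configuration: t2g^4 e_g^0.
Orbital CFSE = -1.6Δₒ = -1.6 × 327 = -523 kJ/mol.
Excess pairs vs high-spin: 1 − 0 = 1; pairing cost = +283 kJ/mol.
Net CFSE = -523 + 283 = -240 kJ/mol.

-240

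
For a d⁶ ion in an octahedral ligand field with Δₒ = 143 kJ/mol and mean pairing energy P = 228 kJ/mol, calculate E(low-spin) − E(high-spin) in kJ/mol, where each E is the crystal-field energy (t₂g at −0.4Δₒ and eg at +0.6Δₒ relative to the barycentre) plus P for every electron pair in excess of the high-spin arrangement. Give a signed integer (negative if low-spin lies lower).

High-spin d⁶ fills as t₂g⁴ eg² with CFSE 4(−0.4) + 2(+0.6) = -0.4Δₒ = -57 kJ/mol.
Low-spin t₂g⁶ eg⁰ gives -2.4Δₒ = -343 kJ/mol, but forming 2 extra pairs costs 2P = 456 kJ/mol, so E(LS) = -343 + 456 = 113 kJ/mol.
E(LS) − E(HS) = 113 − (-57) = 170 kJ/mol.

170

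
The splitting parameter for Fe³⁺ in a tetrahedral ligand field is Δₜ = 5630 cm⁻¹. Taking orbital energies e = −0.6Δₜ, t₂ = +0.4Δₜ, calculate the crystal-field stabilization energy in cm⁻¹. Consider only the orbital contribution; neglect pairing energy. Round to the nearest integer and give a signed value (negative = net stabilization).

Fe is in group 8, so Fe³⁺ is d⁵ (8 − 3 = 5).
Tetrahedral fields are weak (Δₜ ≈ 4/9 Δₒ), so electrons fill high-spin.
The d⁵ electrons fill as e² t₂³.
The orbital stabilization is 0.0Δₜ = 0.0 × 5630 = 0 cm⁻¹.

0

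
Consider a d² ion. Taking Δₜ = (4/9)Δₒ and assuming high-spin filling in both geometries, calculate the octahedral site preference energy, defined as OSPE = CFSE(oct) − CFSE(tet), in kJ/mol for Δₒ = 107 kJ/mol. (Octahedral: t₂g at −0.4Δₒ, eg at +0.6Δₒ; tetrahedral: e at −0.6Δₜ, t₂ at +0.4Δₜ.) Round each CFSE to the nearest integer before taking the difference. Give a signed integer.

In an octahedral site d² (HS) is t2g^2 e_g^0, giving CFSE(oct) = -0.8Δₒ = -86 kJ/mol.
Tetrahedral: e^2 t2^0, CFSE = 2(−0.6) + 0(+0.4) = -1.2Δₜ = -1.2 × (4/9) × 107 = -57 kJ/mol.
OSPE = CFSE(oct) − CFSE(tet) = -86 − (-57) = -29 kJ/mol.

-29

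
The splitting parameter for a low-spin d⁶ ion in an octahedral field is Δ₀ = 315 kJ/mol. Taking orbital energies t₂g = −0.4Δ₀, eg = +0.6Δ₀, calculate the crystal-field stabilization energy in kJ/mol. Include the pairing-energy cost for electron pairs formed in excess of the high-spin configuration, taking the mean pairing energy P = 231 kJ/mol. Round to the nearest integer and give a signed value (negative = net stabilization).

-294

Configuration: t₂g⁶ eg⁰.
The orbital stabilization is -2.4Δ₀ = -2.4 × 315 = -756 kJ/mol.
Relative to high-spin t₂g⁴ eg² (1 paired), the low-spin configuration has 2 additional pairs, contributing +2 × 231 = +462 kJ/mol.
Combining: -756 + 462 = -294 kJ/mol.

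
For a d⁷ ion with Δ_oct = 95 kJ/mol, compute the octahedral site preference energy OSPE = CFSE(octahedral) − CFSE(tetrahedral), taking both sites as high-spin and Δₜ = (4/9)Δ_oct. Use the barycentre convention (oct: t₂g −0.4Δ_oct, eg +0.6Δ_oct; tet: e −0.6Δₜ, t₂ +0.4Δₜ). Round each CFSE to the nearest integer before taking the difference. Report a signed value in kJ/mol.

-25

Octahedral (high-spin): t₂g⁵ eg², CFSE = 5(−0.4) + 2(+0.6) = -0.8Δ_oct = -0.8 × 95 = -76 kJ/mol.
Tetrahedral e⁴ t₂³ gives -1.2Δₜ = -1.2 × (4/9) × 95 = -51 kJ/mol.
OSPE = -76 − (-51) = -25 kJ/mol.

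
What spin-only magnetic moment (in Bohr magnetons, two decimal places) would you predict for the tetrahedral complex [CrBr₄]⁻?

3.87 Bohr magnetons

Each Br⁻ contributes -1; 4 × (-1) = -4. With overall charge -1, Cr is in the +3 oxidation state.
Cr³⁺: group 6, so d-count = 6 − 3 = 3.
Tetrahedral fields are weak (Δₜ ≈ 4/9 Δₒ), so electrons fill high-spin.
Configuration: e² t₂¹ → 3 unpaired electrons.
μ(spin-only) = √[3(3+2)] = √15 ≈ 3.87 Bohr magnetons.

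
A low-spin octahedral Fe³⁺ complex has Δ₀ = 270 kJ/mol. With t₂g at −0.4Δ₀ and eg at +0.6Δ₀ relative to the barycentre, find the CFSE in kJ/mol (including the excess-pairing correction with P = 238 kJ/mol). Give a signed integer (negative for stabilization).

Fe sits in group 8; removing 3 electrons leaves Fe³⁺ with 8 − 3 = 5 d electrons.
The d⁵ electrons fill as t₂g⁵ eg⁰.
The orbital stabilization is -2.0Δ₀ = -2.0 × 270 = -540 kJ/mol.
High-spin d⁵ would be t₂g³ eg² with 0 pairs; low-spin has 2, so 2 excess pairs cost +2P = +476 kJ/mol.
Net CFSE = -540 + 476 = -64 kJ/mol.

-64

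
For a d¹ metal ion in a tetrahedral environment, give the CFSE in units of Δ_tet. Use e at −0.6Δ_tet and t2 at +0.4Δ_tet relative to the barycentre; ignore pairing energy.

With tetrahedral geometry the complex is necessarily high-spin.
Configuration: e^1 t2^0.
CFSE = 1(-0.6Δ_tet) + 0(0.4Δ_tet) = -0.6Δ_tet + 0.0Δ_tet = -0.6Δ_tet.

-0.6 Δ_tet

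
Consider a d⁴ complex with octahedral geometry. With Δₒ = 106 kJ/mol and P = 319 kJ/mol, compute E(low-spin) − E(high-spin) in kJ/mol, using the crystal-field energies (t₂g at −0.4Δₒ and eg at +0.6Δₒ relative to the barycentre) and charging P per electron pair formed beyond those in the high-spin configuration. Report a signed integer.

High-spin d⁴ fills as t₂g³ eg¹ with CFSE 3(−0.4) + 1(+0.6) = -0.6Δₒ = -64 kJ/mol.
For low-spin the configuration is t₂g⁴ eg⁰: orbital energy -1.6 × 106 = -170 kJ/mol, and 1 additional pair relative to high-spin adds 319 kJ/mol, giving 149 kJ/mol.
The difference is 149 − (-64) = 213 kJ/mol, so high-spin lies lower.

213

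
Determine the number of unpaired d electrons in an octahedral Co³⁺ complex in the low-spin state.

0

Co is in group 9, so Co³⁺ is d⁶ (9 − 3 = 6).
Configuration: t2g^6 e_g^0, giving 0 unpaired electrons.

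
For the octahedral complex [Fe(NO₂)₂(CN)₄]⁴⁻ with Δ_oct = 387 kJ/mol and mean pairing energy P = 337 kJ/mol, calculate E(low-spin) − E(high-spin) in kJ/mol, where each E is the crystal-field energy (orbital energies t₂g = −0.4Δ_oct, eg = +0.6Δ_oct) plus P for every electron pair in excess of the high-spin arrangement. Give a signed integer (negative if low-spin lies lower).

-100

Ligand charges: 2×(-1) from NO₂⁻ and 4×(-1) from CN⁻ sum to -6; with overall charge -4, Fe is +2.
Group 8 minus oxidation state +2 gives a d⁶ configuration for Fe²⁺.
High-spin: t₂g⁴ eg², CFSE = -0.4Δ_oct = -155 kJ/mol.
For low-spin the configuration is t₂g⁶ eg⁰: orbital energy -2.4 × 387 = -929 kJ/mol, and 2 additional pairs relative to high-spin add 674 kJ/mol, giving -255 kJ/mol.
Thus E(LS) − E(HS) = -100 kJ/mol.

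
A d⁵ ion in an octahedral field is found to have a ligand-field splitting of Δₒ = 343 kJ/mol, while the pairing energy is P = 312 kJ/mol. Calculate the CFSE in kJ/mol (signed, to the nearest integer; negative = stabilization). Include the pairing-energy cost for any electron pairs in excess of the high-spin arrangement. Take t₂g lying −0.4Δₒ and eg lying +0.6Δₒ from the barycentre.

Since Δₒ = 343 kJ/mol > P = 312 kJ/mol, the complex adopts the low-spin configuration.
Configuration: t₂g⁵ eg⁰.
Orbital CFSE = -2.0Δₒ = -2.0 × 343 = -686 kJ/mol.
Excess pairs vs high-spin: 2 − 0 = 2; pairing cost = +624 kJ/mol.
Net CFSE = -686 + 624 = -62 kJ/mol.

-62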